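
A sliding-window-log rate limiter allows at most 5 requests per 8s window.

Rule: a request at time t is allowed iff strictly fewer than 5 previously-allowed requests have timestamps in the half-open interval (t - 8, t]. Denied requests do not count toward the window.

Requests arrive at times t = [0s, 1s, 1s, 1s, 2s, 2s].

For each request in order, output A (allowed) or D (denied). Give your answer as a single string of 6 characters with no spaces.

Answer: AAAAAD

Derivation:
Tracking allowed requests in the window:
  req#1 t=0s: ALLOW
  req#2 t=1s: ALLOW
  req#3 t=1s: ALLOW
  req#4 t=1s: ALLOW
  req#5 t=2s: ALLOW
  req#6 t=2s: DENY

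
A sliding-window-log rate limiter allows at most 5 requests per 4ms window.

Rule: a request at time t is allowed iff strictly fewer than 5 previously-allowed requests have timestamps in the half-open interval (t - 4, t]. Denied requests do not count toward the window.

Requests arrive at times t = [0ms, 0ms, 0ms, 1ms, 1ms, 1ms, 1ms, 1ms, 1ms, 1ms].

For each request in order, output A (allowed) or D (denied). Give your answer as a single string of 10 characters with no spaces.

Tracking allowed requests in the window:
  req#1 t=0ms: ALLOW
  req#2 t=0ms: ALLOW
  req#3 t=0ms: ALLOW
  req#4 t=1ms: ALLOW
  req#5 t=1ms: ALLOW
  req#6 t=1ms: DENY
  req#7 t=1ms: DENY
  req#8 t=1ms: DENY
  req#9 t=1ms: DENY
  req#10 t=1ms: DENY

Answer: AAAAADDDDD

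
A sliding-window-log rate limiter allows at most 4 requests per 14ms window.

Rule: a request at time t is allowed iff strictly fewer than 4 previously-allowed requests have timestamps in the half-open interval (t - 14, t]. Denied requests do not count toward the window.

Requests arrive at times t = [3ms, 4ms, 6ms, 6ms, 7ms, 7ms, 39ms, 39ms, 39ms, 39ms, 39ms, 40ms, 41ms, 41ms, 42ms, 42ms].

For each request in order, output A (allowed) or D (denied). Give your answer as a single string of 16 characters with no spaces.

Tracking allowed requests in the window:
  req#1 t=3ms: ALLOW
  req#2 t=4ms: ALLOW
  req#3 t=6ms: ALLOW
  req#4 t=6ms: ALLOW
  req#5 t=7ms: DENY
  req#6 t=7ms: DENY
  req#7 t=39ms: ALLOW
  req#8 t=39ms: ALLOW
  req#9 t=39ms: ALLOW
  req#10 t=39ms: ALLOW
  req#11 t=39ms: DENY
  req#12 t=40ms: DENY
  req#13 t=41ms: DENY
  req#14 t=41ms: DENY
  req#15 t=42ms: DENY
  req#16 t=42ms: DENY

Answer: AAAADDAAAADDDDDD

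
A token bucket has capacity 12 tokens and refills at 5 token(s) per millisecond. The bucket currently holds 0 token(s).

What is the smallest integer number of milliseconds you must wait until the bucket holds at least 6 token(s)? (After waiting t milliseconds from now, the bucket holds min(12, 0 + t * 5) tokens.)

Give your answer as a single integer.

Need 0 + t * 5 >= 6, so t >= 6/5.
Smallest integer t = ceil(6/5) = 2.

Answer: 2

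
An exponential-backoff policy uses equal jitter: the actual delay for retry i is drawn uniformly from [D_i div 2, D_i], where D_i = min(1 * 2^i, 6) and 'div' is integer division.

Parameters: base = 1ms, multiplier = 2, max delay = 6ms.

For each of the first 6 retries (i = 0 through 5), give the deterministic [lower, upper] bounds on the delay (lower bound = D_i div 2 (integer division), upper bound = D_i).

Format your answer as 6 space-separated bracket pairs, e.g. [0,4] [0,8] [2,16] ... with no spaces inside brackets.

Answer: [0,1] [1,2] [2,4] [3,6] [3,6] [3,6]

Derivation:
Computing bounds per retry:
  i=0: D_i=min(1*2^0,6)=1, bounds=[0,1]
  i=1: D_i=min(1*2^1,6)=2, bounds=[1,2]
  i=2: D_i=min(1*2^2,6)=4, bounds=[2,4]
  i=3: D_i=min(1*2^3,6)=6, bounds=[3,6]
  i=4: D_i=min(1*2^4,6)=6, bounds=[3,6]
  i=5: D_i=min(1*2^5,6)=6, bounds=[3,6]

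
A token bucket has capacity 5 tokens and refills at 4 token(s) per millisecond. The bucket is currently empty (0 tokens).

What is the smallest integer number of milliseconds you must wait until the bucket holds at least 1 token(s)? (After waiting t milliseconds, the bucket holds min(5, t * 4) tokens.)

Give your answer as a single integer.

Need t * 4 >= 1, so t >= 1/4.
Smallest integer t = ceil(1/4) = 1.

Answer: 1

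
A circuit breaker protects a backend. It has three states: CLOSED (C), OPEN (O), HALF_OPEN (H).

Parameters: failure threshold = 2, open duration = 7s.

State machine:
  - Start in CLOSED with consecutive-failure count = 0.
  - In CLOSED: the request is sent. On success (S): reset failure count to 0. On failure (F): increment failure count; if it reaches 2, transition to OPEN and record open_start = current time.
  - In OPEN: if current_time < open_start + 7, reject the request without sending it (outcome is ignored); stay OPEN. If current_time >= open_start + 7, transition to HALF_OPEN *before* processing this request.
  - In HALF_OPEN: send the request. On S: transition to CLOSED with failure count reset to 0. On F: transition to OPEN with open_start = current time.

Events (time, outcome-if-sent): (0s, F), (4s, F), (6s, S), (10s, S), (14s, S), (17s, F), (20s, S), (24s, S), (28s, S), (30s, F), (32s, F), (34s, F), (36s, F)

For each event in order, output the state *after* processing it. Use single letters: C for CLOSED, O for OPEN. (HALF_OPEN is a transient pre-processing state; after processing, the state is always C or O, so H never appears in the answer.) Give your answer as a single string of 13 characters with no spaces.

State after each event:
  event#1 t=0s outcome=F: state=CLOSED
  event#2 t=4s outcome=F: state=OPEN
  event#3 t=6s outcome=S: state=OPEN
  event#4 t=10s outcome=S: state=OPEN
  event#5 t=14s outcome=S: state=CLOSED
  event#6 t=17s outcome=F: state=CLOSED
  event#7 t=20s outcome=S: state=CLOSED
  event#8 t=24s outcome=S: state=CLOSED
  event#9 t=28s outcome=S: state=CLOSED
  event#10 t=30s outcome=F: state=CLOSED
  event#11 t=32s outcome=F: state=OPEN
  event#12 t=34s outcome=F: state=OPEN
  event#13 t=36s outcome=F: state=OPEN

Answer: COOOCCCCCCOOO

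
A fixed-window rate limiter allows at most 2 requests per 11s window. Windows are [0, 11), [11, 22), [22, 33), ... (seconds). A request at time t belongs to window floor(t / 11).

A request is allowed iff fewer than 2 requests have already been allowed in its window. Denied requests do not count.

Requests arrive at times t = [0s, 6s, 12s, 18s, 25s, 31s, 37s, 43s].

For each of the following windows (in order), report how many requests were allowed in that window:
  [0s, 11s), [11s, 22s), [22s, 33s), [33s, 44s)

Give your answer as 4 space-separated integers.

Answer: 2 2 2 2

Derivation:
Processing requests:
  req#1 t=0s (window 0): ALLOW
  req#2 t=6s (window 0): ALLOW
  req#3 t=12s (window 1): ALLOW
  req#4 t=18s (window 1): ALLOW
  req#5 t=25s (window 2): ALLOW
  req#6 t=31s (window 2): ALLOW
  req#7 t=37s (window 3): ALLOW
  req#8 t=43s (window 3): ALLOW

Allowed counts by window: 2 2 2 2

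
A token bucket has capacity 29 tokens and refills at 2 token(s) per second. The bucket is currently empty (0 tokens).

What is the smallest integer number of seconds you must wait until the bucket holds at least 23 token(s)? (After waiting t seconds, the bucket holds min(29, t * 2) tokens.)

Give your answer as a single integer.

Need t * 2 >= 23, so t >= 23/2.
Smallest integer t = ceil(23/2) = 12.

Answer: 12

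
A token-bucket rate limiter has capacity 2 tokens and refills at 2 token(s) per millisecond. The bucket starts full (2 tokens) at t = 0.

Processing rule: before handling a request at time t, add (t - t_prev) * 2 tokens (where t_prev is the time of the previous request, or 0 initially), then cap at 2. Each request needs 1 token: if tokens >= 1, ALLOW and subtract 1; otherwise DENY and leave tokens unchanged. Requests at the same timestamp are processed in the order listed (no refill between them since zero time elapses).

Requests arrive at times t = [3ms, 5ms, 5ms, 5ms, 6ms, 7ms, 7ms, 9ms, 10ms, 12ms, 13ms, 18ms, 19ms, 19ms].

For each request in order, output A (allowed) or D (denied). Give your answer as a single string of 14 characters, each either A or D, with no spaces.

Simulating step by step:
  req#1 t=3ms: ALLOW
  req#2 t=5ms: ALLOW
  req#3 t=5ms: ALLOW
  req#4 t=5ms: DENY
  req#5 t=6ms: ALLOW
  req#6 t=7ms: ALLOW
  req#7 t=7ms: ALLOW
  req#8 t=9ms: ALLOW
  req#9 t=10ms: ALLOW
  req#10 t=12ms: ALLOW
  req#11 t=13ms: ALLOW
  req#12 t=18ms: ALLOW
  req#13 t=19ms: ALLOW
  req#14 t=19ms: ALLOW

Answer: AAADAAAAAAAAAA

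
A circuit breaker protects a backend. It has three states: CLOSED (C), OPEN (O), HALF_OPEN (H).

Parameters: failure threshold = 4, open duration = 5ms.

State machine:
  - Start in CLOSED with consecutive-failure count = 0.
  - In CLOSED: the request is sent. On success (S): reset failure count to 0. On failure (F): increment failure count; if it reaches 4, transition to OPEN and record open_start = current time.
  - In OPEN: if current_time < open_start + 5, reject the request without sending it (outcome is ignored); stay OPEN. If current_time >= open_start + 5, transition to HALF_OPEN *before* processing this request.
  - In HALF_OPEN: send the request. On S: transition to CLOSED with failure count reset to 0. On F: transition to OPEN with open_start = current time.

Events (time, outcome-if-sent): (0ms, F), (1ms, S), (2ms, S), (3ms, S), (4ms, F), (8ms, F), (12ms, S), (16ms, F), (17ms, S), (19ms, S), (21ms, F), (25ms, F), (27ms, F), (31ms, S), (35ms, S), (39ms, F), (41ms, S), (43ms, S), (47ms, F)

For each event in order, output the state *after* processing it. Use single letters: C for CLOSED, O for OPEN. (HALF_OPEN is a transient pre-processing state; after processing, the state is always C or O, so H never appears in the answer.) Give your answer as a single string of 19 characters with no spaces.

Answer: CCCCCCCCCCCCCCCCCCC

Derivation:
State after each event:
  event#1 t=0ms outcome=F: state=CLOSED
  event#2 t=1ms outcome=S: state=CLOSED
  event#3 t=2ms outcome=S: state=CLOSED
  event#4 t=3ms outcome=S: state=CLOSED
  event#5 t=4ms outcome=F: state=CLOSED
  event#6 t=8ms outcome=F: state=CLOSED
  event#7 t=12ms outcome=S: state=CLOSED
  event#8 t=16ms outcome=F: state=CLOSED
  event#9 t=17ms outcome=S: state=CLOSED
  event#10 t=19ms outcome=S: state=CLOSED
  event#11 t=21ms outcome=F: state=CLOSED
  event#12 t=25ms outcome=F: state=CLOSED
  event#13 t=27ms outcome=F: state=CLOSED
  event#14 t=31ms outcome=S: state=CLOSED
  event#15 t=35ms outcome=S: state=CLOSED
  event#16 t=39ms outcome=F: state=CLOSED
  event#17 t=41ms outcome=S: state=CLOSED
  event#18 t=43ms outcome=S: state=CLOSED
  event#19 t=47ms outcome=F: state=CLOSED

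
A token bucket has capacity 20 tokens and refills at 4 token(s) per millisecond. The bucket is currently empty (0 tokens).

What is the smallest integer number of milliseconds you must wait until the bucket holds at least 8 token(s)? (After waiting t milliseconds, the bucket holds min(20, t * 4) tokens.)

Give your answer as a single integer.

Need t * 4 >= 8, so t >= 8/4.
Smallest integer t = ceil(8/4) = 2.

Answer: 2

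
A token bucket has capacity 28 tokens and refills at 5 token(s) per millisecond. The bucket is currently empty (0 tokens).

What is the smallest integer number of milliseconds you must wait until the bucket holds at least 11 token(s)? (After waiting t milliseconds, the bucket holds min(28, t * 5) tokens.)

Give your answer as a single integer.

Answer: 3

Derivation:
Need t * 5 >= 11, so t >= 11/5.
Smallest integer t = ceil(11/5) = 3.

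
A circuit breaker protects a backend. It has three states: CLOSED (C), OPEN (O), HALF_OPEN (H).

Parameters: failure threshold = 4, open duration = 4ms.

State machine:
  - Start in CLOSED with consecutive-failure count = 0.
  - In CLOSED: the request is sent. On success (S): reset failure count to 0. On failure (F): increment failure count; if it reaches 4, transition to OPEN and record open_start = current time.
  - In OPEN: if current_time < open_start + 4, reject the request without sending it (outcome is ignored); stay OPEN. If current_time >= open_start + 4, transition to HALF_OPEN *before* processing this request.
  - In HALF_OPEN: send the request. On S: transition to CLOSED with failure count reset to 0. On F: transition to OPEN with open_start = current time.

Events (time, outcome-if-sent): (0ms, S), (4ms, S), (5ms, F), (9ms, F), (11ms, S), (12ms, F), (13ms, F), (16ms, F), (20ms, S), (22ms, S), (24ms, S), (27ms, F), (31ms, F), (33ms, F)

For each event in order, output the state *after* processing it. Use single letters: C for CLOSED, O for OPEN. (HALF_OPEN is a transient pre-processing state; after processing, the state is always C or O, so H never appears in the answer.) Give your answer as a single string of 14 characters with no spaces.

State after each event:
  event#1 t=0ms outcome=S: state=CLOSED
  event#2 t=4ms outcome=S: state=CLOSED
  event#3 t=5ms outcome=F: state=CLOSED
  event#4 t=9ms outcome=F: state=CLOSED
  event#5 t=11ms outcome=S: state=CLOSED
  event#6 t=12ms outcome=F: state=CLOSED
  event#7 t=13ms outcome=F: state=CLOSED
  event#8 t=16ms outcome=F: state=CLOSED
  event#9 t=20ms outcome=S: state=CLOSED
  event#10 t=22ms outcome=S: state=CLOSED
  event#11 t=24ms outcome=S: state=CLOSED
  event#12 t=27ms outcome=F: state=CLOSED
  event#13 t=31ms outcome=F: state=CLOSED
  event#14 t=33ms outcome=F: state=CLOSED

Answer: CCCCCCCCCCCCCC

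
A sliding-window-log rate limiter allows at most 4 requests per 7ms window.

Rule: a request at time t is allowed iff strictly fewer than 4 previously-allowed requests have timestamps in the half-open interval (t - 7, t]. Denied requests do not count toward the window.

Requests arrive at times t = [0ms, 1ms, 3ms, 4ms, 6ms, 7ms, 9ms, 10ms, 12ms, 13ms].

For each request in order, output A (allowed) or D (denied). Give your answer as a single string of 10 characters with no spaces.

Answer: AAAADAAAAD

Derivation:
Tracking allowed requests in the window:
  req#1 t=0ms: ALLOW
  req#2 t=1ms: ALLOW
  req#3 t=3ms: ALLOW
  req#4 t=4ms: ALLOW
  req#5 t=6ms: DENY
  req#6 t=7ms: ALLOW
  req#7 t=9ms: ALLOW
  req#8 t=10ms: ALLOW
  req#9 t=12ms: ALLOW
  req#10 t=13ms: DENY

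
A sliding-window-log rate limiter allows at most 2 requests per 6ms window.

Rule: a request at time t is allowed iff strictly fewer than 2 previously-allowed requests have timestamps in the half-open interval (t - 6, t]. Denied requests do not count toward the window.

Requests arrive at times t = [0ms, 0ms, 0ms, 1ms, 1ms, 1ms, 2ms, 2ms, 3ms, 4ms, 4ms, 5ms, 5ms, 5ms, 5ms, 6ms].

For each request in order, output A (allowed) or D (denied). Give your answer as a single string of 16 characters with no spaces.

Answer: AADDDDDDDDDDDDDA

Derivation:
Tracking allowed requests in the window:
  req#1 t=0ms: ALLOW
  req#2 t=0ms: ALLOW
  req#3 t=0ms: DENY
  req#4 t=1ms: DENY
  req#5 t=1ms: DENY
  req#6 t=1ms: DENY
  req#7 t=2ms: DENY
  req#8 t=2ms: DENY
  req#9 t=3ms: DENY
  req#10 t=4ms: DENY
  req#11 t=4ms: DENY
  req#12 t=5ms: DENY
  req#13 t=5ms: DENY
  req#14 t=5ms: DENY
  req#15 t=5ms: DENY
  req#16 t=6ms: ALLOW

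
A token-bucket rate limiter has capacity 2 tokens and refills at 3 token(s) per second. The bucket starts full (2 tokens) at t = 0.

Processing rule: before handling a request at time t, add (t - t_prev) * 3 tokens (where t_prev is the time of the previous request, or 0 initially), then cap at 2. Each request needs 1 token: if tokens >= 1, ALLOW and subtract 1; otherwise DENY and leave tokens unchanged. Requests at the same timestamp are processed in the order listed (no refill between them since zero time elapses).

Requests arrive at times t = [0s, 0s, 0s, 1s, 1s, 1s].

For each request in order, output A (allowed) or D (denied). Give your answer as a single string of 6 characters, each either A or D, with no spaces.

Simulating step by step:
  req#1 t=0s: ALLOW
  req#2 t=0s: ALLOW
  req#3 t=0s: DENY
  req#4 t=1s: ALLOW
  req#5 t=1s: ALLOW
  req#6 t=1s: DENY

Answer: AADAAD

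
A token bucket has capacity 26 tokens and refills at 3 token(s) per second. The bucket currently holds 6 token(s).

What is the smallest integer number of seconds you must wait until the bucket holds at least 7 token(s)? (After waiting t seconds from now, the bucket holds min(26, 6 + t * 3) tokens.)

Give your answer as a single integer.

Need 6 + t * 3 >= 7, so t >= 1/3.
Smallest integer t = ceil(1/3) = 1.

Answer: 1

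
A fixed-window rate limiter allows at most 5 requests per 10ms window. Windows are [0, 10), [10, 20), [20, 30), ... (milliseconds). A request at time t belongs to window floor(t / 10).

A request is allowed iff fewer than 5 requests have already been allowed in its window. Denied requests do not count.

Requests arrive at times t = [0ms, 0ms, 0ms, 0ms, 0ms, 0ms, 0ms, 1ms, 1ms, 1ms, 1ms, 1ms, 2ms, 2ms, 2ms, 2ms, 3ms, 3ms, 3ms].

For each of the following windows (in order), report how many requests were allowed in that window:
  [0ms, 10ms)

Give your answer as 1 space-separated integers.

Processing requests:
  req#1 t=0ms (window 0): ALLOW
  req#2 t=0ms (window 0): ALLOW
  req#3 t=0ms (window 0): ALLOW
  req#4 t=0ms (window 0): ALLOW
  req#5 t=0ms (window 0): ALLOW
  req#6 t=0ms (window 0): DENY
  req#7 t=0ms (window 0): DENY
  req#8 t=1ms (window 0): DENY
  req#9 t=1ms (window 0): DENY
  req#10 t=1ms (window 0): DENY
  req#11 t=1ms (window 0): DENY
  req#12 t=1ms (window 0): DENY
  req#13 t=2ms (window 0): DENY
  req#14 t=2ms (window 0): DENY
  req#15 t=2ms (window 0): DENY
  req#16 t=2ms (window 0): DENY
  req#17 t=3ms (window 0): DENY
  req#18 t=3ms (window 0): DENY
  req#19 t=3ms (window 0): DENY

Allowed counts by window: 5

Answer: 5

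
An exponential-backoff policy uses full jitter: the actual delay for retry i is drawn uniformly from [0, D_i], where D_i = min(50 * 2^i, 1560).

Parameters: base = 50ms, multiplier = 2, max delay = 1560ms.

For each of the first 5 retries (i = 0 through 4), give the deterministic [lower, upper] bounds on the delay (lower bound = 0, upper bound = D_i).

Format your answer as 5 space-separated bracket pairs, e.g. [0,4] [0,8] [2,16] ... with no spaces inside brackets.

Answer: [0,50] [0,100] [0,200] [0,400] [0,800]

Derivation:
Computing bounds per retry:
  i=0: D_i=min(50*2^0,1560)=50, bounds=[0,50]
  i=1: D_i=min(50*2^1,1560)=100, bounds=[0,100]
  i=2: D_i=min(50*2^2,1560)=200, bounds=[0,200]
  i=3: D_i=min(50*2^3,1560)=400, bounds=[0,400]
  i=4: D_i=min(50*2^4,1560)=800, bounds=[0,800]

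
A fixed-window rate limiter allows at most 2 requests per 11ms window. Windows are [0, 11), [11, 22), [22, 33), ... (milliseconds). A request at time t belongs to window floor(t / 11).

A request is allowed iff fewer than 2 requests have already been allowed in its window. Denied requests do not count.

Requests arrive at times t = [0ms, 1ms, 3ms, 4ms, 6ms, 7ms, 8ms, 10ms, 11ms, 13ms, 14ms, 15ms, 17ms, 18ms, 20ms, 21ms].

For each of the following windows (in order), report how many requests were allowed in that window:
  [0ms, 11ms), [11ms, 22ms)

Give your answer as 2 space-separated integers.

Processing requests:
  req#1 t=0ms (window 0): ALLOW
  req#2 t=1ms (window 0): ALLOW
  req#3 t=3ms (window 0): DENY
  req#4 t=4ms (window 0): DENY
  req#5 t=6ms (window 0): DENY
  req#6 t=7ms (window 0): DENY
  req#7 t=8ms (window 0): DENY
  req#8 t=10ms (window 0): DENY
  req#9 t=11ms (window 1): ALLOW
  req#10 t=13ms (window 1): ALLOW
  req#11 t=14ms (window 1): DENY
  req#12 t=15ms (window 1): DENY
  req#13 t=17ms (window 1): DENY
  req#14 t=18ms (window 1): DENY
  req#15 t=20ms (window 1): DENY
  req#16 t=21ms (window 1): DENY

Allowed counts by window: 2 2

Answer: 2 2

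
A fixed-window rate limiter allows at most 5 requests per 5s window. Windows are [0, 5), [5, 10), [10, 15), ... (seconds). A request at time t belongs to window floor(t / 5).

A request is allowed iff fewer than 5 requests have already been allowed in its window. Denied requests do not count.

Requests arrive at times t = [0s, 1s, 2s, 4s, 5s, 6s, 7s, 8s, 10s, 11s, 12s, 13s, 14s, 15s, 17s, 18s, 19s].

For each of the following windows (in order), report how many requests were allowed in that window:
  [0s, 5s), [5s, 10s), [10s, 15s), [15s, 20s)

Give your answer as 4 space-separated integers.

Answer: 4 4 5 4

Derivation:
Processing requests:
  req#1 t=0s (window 0): ALLOW
  req#2 t=1s (window 0): ALLOW
  req#3 t=2s (window 0): ALLOW
  req#4 t=4s (window 0): ALLOW
  req#5 t=5s (window 1): ALLOW
  req#6 t=6s (window 1): ALLOW
  req#7 t=7s (window 1): ALLOW
  req#8 t=8s (window 1): ALLOW
  req#9 t=10s (window 2): ALLOW
  req#10 t=11s (window 2): ALLOW
  req#11 t=12s (window 2): ALLOW
  req#12 t=13s (window 2): ALLOW
  req#13 t=14s (window 2): ALLOW
  req#14 t=15s (window 3): ALLOW
  req#15 t=17s (window 3): ALLOW
  req#16 t=18s (window 3): ALLOW
  req#17 t=19s (window 3): ALLOW

Allowed counts by window: 4 4 5 4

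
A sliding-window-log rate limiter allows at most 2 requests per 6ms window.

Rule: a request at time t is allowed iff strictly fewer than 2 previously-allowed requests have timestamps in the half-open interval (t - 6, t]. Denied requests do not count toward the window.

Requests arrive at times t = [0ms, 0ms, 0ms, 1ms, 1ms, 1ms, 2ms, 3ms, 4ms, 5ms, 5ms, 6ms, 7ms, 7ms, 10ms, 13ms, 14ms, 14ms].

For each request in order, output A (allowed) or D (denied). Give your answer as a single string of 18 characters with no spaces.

Tracking allowed requests in the window:
  req#1 t=0ms: ALLOW
  req#2 t=0ms: ALLOW
  req#3 t=0ms: DENY
  req#4 t=1ms: DENY
  req#5 t=1ms: DENY
  req#6 t=1ms: DENY
  req#7 t=2ms: DENY
  req#8 t=3ms: DENY
  req#9 t=4ms: DENY
  req#10 t=5ms: DENY
  req#11 t=5ms: DENY
  req#12 t=6ms: ALLOW
  req#13 t=7ms: ALLOW
  req#14 t=7ms: DENY
  req#15 t=10ms: DENY
  req#16 t=13ms: ALLOW
  req#17 t=14ms: ALLOW
  req#18 t=14ms: DENY

Answer: AADDDDDDDDDAADDAAD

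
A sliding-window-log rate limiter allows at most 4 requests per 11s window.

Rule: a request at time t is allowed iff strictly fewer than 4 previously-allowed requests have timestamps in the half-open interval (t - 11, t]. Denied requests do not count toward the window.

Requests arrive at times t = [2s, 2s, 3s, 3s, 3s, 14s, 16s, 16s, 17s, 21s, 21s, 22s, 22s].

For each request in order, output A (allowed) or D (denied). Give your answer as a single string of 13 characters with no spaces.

Tracking allowed requests in the window:
  req#1 t=2s: ALLOW
  req#2 t=2s: ALLOW
  req#3 t=3s: ALLOW
  req#4 t=3s: ALLOW
  req#5 t=3s: DENY
  req#6 t=14s: ALLOW
  req#7 t=16s: ALLOW
  req#8 t=16s: ALLOW
  req#9 t=17s: ALLOW
  req#10 t=21s: DENY
  req#11 t=21s: DENY
  req#12 t=22s: DENY
  req#13 t=22s: DENY

Answer: AAAADAAAADDDD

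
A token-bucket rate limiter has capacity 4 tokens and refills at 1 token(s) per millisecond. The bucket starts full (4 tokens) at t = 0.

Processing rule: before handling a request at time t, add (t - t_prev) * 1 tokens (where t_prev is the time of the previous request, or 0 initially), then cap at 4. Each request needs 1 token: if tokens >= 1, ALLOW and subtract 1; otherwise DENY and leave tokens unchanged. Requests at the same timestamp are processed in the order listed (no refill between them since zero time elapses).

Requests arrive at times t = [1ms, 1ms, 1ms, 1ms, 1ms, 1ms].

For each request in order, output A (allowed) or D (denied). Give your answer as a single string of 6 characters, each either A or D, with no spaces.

Answer: AAAADD

Derivation:
Simulating step by step:
  req#1 t=1ms: ALLOW
  req#2 t=1ms: ALLOW
  req#3 t=1ms: ALLOW
  req#4 t=1ms: ALLOW
  req#5 t=1ms: DENY
  req#6 t=1ms: DENY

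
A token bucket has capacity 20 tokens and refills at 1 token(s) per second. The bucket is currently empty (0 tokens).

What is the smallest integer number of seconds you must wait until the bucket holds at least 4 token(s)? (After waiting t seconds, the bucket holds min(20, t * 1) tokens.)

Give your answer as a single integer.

Answer: 4

Derivation:
Need t * 1 >= 4, so t >= 4/1.
Smallest integer t = ceil(4/1) = 4.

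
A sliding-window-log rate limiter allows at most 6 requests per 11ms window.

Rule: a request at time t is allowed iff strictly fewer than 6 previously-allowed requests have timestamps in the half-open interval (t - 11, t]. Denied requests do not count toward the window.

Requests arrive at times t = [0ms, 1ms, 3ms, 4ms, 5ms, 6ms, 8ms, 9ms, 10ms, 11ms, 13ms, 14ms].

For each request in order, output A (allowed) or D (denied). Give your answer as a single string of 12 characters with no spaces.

Answer: AAAAAADDDAAA

Derivation:
Tracking allowed requests in the window:
  req#1 t=0ms: ALLOW
  req#2 t=1ms: ALLOW
  req#3 t=3ms: ALLOW
  req#4 t=4ms: ALLOW
  req#5 t=5ms: ALLOW
  req#6 t=6ms: ALLOW
  req#7 t=8ms: DENY
  req#8 t=9ms: DENY
  req#9 t=10ms: DENY
  req#10 t=11ms: ALLOW
  req#11 t=13ms: ALLOW
  req#12 t=14ms: ALLOW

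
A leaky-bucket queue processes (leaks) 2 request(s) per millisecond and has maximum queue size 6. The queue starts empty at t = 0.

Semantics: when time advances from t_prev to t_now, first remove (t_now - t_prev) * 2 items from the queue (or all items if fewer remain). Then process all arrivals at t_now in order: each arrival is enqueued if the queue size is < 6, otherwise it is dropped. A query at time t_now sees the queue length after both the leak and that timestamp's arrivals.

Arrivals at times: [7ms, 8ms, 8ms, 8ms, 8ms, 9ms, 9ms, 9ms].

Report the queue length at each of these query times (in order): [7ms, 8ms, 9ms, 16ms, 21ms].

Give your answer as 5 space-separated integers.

Answer: 1 4 5 0 0

Derivation:
Queue lengths at query times:
  query t=7ms: backlog = 1
  query t=8ms: backlog = 4
  query t=9ms: backlog = 5
  query t=16ms: backlog = 0
  query t=21ms: backlog = 0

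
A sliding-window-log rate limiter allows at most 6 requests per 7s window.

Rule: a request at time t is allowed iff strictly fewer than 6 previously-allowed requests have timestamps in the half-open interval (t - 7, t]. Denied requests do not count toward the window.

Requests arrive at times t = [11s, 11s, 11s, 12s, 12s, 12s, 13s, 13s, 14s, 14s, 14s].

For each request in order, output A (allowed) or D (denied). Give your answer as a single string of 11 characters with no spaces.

Answer: AAAAAADDDDD

Derivation:
Tracking allowed requests in the window:
  req#1 t=11s: ALLOW
  req#2 t=11s: ALLOW
  req#3 t=11s: ALLOW
  req#4 t=12s: ALLOW
  req#5 t=12s: ALLOW
  req#6 t=12s: ALLOW
  req#7 t=13s: DENY
  req#8 t=13s: DENY
  req#9 t=14s: DENY
  req#10 t=14s: DENY
  req#11 t=14s: DENY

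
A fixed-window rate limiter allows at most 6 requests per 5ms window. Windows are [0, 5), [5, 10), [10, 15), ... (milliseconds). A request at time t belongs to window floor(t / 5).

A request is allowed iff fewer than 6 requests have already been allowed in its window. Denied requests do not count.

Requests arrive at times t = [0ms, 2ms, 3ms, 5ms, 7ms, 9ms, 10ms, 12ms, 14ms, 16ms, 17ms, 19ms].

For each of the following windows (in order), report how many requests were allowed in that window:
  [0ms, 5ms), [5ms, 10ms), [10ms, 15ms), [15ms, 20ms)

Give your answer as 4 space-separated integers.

Processing requests:
  req#1 t=0ms (window 0): ALLOW
  req#2 t=2ms (window 0): ALLOW
  req#3 t=3ms (window 0): ALLOW
  req#4 t=5ms (window 1): ALLOW
  req#5 t=7ms (window 1): ALLOW
  req#6 t=9ms (window 1): ALLOW
  req#7 t=10ms (window 2): ALLOW
  req#8 t=12ms (window 2): ALLOW
  req#9 t=14ms (window 2): ALLOW
  req#10 t=16ms (window 3): ALLOW
  req#11 t=17ms (window 3): ALLOW
  req#12 t=19ms (window 3): ALLOW

Allowed counts by window: 3 3 3 3

Answer: 3 3 3 3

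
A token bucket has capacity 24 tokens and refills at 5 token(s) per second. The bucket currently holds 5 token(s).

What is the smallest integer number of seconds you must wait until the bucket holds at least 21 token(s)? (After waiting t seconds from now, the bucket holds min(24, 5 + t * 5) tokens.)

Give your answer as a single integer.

Need 5 + t * 5 >= 21, so t >= 16/5.
Smallest integer t = ceil(16/5) = 4.

Answer: 4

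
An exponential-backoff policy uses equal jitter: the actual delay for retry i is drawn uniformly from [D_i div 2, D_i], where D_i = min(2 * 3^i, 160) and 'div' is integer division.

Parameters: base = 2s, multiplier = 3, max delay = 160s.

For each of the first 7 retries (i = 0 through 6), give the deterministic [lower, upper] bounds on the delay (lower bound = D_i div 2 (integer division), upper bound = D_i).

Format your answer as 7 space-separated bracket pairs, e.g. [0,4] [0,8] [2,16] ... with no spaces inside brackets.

Answer: [1,2] [3,6] [9,18] [27,54] [80,160] [80,160] [80,160]

Derivation:
Computing bounds per retry:
  i=0: D_i=min(2*3^0,160)=2, bounds=[1,2]
  i=1: D_i=min(2*3^1,160)=6, bounds=[3,6]
  i=2: D_i=min(2*3^2,160)=18, bounds=[9,18]
  i=3: D_i=min(2*3^3,160)=54, bounds=[27,54]
  i=4: D_i=min(2*3^4,160)=160, bounds=[80,160]
  i=5: D_i=min(2*3^5,160)=160, bounds=[80,160]
  i=6: D_i=min(2*3^6,160)=160, bounds=[80,160]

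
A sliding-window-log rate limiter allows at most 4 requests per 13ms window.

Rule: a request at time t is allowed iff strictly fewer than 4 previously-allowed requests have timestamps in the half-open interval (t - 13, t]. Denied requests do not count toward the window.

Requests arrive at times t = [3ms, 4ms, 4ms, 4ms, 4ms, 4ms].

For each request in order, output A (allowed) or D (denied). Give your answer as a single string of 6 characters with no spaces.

Tracking allowed requests in the window:
  req#1 t=3ms: ALLOW
  req#2 t=4ms: ALLOW
  req#3 t=4ms: ALLOW
  req#4 t=4ms: ALLOW
  req#5 t=4ms: DENY
  req#6 t=4ms: DENY

Answer: AAAADD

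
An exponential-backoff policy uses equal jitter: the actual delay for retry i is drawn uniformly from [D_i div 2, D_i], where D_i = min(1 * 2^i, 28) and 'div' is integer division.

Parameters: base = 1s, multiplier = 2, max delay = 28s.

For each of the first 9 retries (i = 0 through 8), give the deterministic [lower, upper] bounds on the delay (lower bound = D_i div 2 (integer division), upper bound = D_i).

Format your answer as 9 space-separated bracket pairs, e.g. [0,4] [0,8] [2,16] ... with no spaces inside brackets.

Answer: [0,1] [1,2] [2,4] [4,8] [8,16] [14,28] [14,28] [14,28] [14,28]

Derivation:
Computing bounds per retry:
  i=0: D_i=min(1*2^0,28)=1, bounds=[0,1]
  i=1: D_i=min(1*2^1,28)=2, bounds=[1,2]
  i=2: D_i=min(1*2^2,28)=4, bounds=[2,4]
  i=3: D_i=min(1*2^3,28)=8, bounds=[4,8]
  i=4: D_i=min(1*2^4,28)=16, bounds=[8,16]
  i=5: D_i=min(1*2^5,28)=28, bounds=[14,28]
  i=6: D_i=min(1*2^6,28)=28, bounds=[14,28]
  i=7: D_i=min(1*2^7,28)=28, bounds=[14,28]
  i=8: D_i=min(1*2^8,28)=28, bounds=[14,28]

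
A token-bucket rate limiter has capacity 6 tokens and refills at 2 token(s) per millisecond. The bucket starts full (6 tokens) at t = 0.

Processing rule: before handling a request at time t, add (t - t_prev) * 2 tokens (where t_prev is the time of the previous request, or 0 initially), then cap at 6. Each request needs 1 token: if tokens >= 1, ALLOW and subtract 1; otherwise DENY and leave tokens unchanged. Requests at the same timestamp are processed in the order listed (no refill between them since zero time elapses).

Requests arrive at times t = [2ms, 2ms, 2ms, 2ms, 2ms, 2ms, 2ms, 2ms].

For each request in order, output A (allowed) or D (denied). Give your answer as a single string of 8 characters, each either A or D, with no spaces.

Simulating step by step:
  req#1 t=2ms: ALLOW
  req#2 t=2ms: ALLOW
  req#3 t=2ms: ALLOW
  req#4 t=2ms: ALLOW
  req#5 t=2ms: ALLOW
  req#6 t=2ms: ALLOW
  req#7 t=2ms: DENY
  req#8 t=2ms: DENY

Answer: AAAAAADD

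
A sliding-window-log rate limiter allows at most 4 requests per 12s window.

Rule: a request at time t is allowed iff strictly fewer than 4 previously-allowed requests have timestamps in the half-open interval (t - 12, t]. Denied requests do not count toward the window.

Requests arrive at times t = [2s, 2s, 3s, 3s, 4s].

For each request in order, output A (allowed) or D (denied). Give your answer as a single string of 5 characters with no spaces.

Tracking allowed requests in the window:
  req#1 t=2s: ALLOW
  req#2 t=2s: ALLOW
  req#3 t=3s: ALLOW
  req#4 t=3s: ALLOW
  req#5 t=4s: DENY

Answer: AAAAD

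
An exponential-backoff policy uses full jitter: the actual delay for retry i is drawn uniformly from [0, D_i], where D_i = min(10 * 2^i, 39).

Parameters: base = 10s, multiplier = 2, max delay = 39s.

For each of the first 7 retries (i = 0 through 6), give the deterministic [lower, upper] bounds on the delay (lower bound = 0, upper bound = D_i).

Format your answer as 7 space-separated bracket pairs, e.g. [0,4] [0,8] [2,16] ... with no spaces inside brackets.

Answer: [0,10] [0,20] [0,39] [0,39] [0,39] [0,39] [0,39]

Derivation:
Computing bounds per retry:
  i=0: D_i=min(10*2^0,39)=10, bounds=[0,10]
  i=1: D_i=min(10*2^1,39)=20, bounds=[0,20]
  i=2: D_i=min(10*2^2,39)=39, bounds=[0,39]
  i=3: D_i=min(10*2^3,39)=39, bounds=[0,39]
  i=4: D_i=min(10*2^4,39)=39, bounds=[0,39]
  i=5: D_i=min(10*2^5,39)=39, bounds=[0,39]
  i=6: D_i=min(10*2^6,39)=39, bounds=[0,39]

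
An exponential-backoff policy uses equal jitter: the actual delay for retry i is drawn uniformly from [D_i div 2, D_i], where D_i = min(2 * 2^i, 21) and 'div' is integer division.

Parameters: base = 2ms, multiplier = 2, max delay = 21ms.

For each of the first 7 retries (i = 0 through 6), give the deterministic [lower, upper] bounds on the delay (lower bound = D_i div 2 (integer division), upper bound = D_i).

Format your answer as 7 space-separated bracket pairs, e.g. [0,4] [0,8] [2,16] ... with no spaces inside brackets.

Computing bounds per retry:
  i=0: D_i=min(2*2^0,21)=2, bounds=[1,2]
  i=1: D_i=min(2*2^1,21)=4, bounds=[2,4]
  i=2: D_i=min(2*2^2,21)=8, bounds=[4,8]
  i=3: D_i=min(2*2^3,21)=16, bounds=[8,16]
  i=4: D_i=min(2*2^4,21)=21, bounds=[10,21]
  i=5: D_i=min(2*2^5,21)=21, bounds=[10,21]
  i=6: D_i=min(2*2^6,21)=21, bounds=[10,21]

Answer: [1,2] [2,4] [4,8] [8,16] [10,21] [10,21] [10,21]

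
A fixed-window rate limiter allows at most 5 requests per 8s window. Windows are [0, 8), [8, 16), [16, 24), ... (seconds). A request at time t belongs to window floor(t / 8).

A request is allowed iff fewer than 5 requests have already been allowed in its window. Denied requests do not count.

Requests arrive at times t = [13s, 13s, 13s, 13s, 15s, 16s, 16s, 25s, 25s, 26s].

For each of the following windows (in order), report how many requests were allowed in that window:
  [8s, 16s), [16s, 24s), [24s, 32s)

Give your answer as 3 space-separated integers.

Processing requests:
  req#1 t=13s (window 1): ALLOW
  req#2 t=13s (window 1): ALLOW
  req#3 t=13s (window 1): ALLOW
  req#4 t=13s (window 1): ALLOW
  req#5 t=15s (window 1): ALLOW
  req#6 t=16s (window 2): ALLOW
  req#7 t=16s (window 2): ALLOW
  req#8 t=25s (window 3): ALLOW
  req#9 t=25s (window 3): ALLOW
  req#10 t=26s (window 3): ALLOW

Allowed counts by window: 5 2 3

Answer: 5 2 3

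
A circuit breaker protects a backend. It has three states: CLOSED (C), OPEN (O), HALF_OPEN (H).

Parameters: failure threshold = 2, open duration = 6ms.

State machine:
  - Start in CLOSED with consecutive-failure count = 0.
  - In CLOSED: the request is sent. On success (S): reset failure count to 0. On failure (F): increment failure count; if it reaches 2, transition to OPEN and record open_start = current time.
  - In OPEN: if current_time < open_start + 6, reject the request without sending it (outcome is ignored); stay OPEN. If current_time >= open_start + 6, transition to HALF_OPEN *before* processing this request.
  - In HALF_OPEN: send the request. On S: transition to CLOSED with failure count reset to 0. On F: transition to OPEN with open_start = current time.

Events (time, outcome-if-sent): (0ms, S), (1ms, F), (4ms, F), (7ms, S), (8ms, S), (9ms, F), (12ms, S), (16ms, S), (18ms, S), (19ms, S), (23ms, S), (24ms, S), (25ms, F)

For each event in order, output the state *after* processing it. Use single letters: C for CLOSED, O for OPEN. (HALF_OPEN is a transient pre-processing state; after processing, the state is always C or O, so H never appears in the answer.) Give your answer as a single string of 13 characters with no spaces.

Answer: CCOOOOCCCCCCC

Derivation:
State after each event:
  event#1 t=0ms outcome=S: state=CLOSED
  event#2 t=1ms outcome=F: state=CLOSED
  event#3 t=4ms outcome=F: state=OPEN
  event#4 t=7ms outcome=S: state=OPEN
  event#5 t=8ms outcome=S: state=OPEN
  event#6 t=9ms outcome=F: state=OPEN
  event#7 t=12ms outcome=S: state=CLOSED
  event#8 t=16ms outcome=S: state=CLOSED
  event#9 t=18ms outcome=S: state=CLOSED
  event#10 t=19ms outcome=S: state=CLOSED
  event#11 t=23ms outcome=S: state=CLOSED
  event#12 t=24ms outcome=S: state=CLOSED
  event#13 t=25ms outcome=F: state=CLOSED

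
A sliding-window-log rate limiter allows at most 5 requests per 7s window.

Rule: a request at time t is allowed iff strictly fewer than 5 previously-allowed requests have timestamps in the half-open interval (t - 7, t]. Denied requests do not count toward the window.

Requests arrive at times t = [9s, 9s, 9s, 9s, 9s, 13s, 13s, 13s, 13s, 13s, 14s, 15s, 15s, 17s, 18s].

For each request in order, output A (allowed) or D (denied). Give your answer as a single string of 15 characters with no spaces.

Tracking allowed requests in the window:
  req#1 t=9s: ALLOW
  req#2 t=9s: ALLOW
  req#3 t=9s: ALLOW
  req#4 t=9s: ALLOW
  req#5 t=9s: ALLOW
  req#6 t=13s: DENY
  req#7 t=13s: DENY
  req#8 t=13s: DENY
  req#9 t=13s: DENY
  req#10 t=13s: DENY
  req#11 t=14s: DENY
  req#12 t=15s: DENY
  req#13 t=15s: DENY
  req#14 t=17s: ALLOW
  req#15 t=18s: ALLOW

Answer: AAAAADDDDDDDDAA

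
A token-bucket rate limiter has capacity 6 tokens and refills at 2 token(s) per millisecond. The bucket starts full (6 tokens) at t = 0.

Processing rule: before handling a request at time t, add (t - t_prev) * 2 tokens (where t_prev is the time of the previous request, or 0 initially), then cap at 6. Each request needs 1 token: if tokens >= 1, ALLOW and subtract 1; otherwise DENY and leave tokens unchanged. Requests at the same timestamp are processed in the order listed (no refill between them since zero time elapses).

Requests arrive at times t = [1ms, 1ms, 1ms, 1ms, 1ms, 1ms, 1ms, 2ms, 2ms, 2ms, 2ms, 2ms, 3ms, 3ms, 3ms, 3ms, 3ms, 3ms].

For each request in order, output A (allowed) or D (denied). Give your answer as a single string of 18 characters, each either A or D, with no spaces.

Simulating step by step:
  req#1 t=1ms: ALLOW
  req#2 t=1ms: ALLOW
  req#3 t=1ms: ALLOW
  req#4 t=1ms: ALLOW
  req#5 t=1ms: ALLOW
  req#6 t=1ms: ALLOW
  req#7 t=1ms: DENY
  req#8 t=2ms: ALLOW
  req#9 t=2ms: ALLOW
  req#10 t=2ms: DENY
  req#11 t=2ms: DENY
  req#12 t=2ms: DENY
  req#13 t=3ms: ALLOW
  req#14 t=3ms: ALLOW
  req#15 t=3ms: DENY
  req#16 t=3ms: DENY
  req#17 t=3ms: DENY
  req#18 t=3ms: DENY

Answer: AAAAAADAADDDAADDDD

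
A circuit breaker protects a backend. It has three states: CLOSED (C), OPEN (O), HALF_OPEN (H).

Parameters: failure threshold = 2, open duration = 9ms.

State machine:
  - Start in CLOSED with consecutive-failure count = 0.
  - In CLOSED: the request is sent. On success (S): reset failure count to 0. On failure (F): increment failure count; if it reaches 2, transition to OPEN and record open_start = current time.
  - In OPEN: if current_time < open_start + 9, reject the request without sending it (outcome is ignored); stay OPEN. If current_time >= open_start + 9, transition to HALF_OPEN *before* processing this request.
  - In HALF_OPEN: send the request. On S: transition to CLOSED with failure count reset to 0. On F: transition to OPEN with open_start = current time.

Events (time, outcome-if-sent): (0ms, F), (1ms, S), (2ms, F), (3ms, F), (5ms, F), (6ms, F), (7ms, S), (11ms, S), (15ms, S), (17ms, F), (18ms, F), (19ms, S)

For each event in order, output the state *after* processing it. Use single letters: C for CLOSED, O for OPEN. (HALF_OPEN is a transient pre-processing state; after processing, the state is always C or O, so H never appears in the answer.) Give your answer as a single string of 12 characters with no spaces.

State after each event:
  event#1 t=0ms outcome=F: state=CLOSED
  event#2 t=1ms outcome=S: state=CLOSED
  event#3 t=2ms outcome=F: state=CLOSED
  event#4 t=3ms outcome=F: state=OPEN
  event#5 t=5ms outcome=F: state=OPEN
  event#6 t=6ms outcome=F: state=OPEN
  event#7 t=7ms outcome=S: state=OPEN
  event#8 t=11ms outcome=S: state=OPEN
  event#9 t=15ms outcome=S: state=CLOSED
  event#10 t=17ms outcome=F: state=CLOSED
  event#11 t=18ms outcome=F: state=OPEN
  event#12 t=19ms outcome=S: state=OPEN

Answer: CCCOOOOOCCOO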